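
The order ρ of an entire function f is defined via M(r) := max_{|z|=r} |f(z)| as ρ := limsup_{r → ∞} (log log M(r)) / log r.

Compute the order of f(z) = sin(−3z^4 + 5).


Write sin(w) = (e^{iw} ± e^{−iw})/(2 or 2i), so |sin(w)| ≤ e^{|w|}. With w = −3z^4 + 5, |w| ≤ 3r^4 + 5 on |z|=r, giving M(r) ≤ e^{3r^4 + 5} and ρ ≤ 4. For the lower bound, choose z on |z|=r with -3z^4 purely imaginary of modulus 3r^4; then |sin(−3z^4 + 5)| grows like e^{3r^4}/2, so ρ ≥ 4. Hence ρ = 4.
Therefore ρ = 4.

Order ρ = 4.


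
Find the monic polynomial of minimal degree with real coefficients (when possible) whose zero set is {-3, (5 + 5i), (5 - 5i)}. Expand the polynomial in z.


The polynomial is p(z) = ∏_{α ∈ S} (z − α), where S = {-3, (5 + 5i), (5 - 5i)}.
Expanding the product yields: p(z) = z^3 -7·z^2 + 20·z + 150.
Note conjugate pairs combine to real quadratics: (z − (5+5i))(z − (5−5i)) = z² − 10z + 50.
The resulting polynomial has degree 3 and real coefficients as required.

p(z) = z^3 -7·z^2 + 20·z + 150.


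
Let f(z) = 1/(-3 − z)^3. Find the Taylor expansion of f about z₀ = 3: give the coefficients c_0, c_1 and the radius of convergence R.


Let w = z − z₀, so z = z₀ + w.
Then -3 − z = -3 − (z₀ + w) = (-3 − z₀) − w = -6 − w.
f(z) = 1/(-6 − w)^3 = (1/(-6)^3) · (1 − w/(-6))^{−3}.
By the binomial series (1−u)^{−3} = Σ_{n≥0} C(n+2, 2) u^n for |u|<1, with u = w/(-6):
  c_n = C(n+2, 2) / (-6)^(n+3).
  c_0 = 1/(-6)^3 = -1/216.
  c_1 = 3/(-6)^4 = 1/432.
The series is valid for |w/d| < 1, i.e. |z − z₀| < |d|.
Radius of convergence: R = |-3 − z₀| = |-6| = 6 (distance from z₀ to the singularity z = -3).

c_0 = -1/216, c_1 = 1/432; R = 6.


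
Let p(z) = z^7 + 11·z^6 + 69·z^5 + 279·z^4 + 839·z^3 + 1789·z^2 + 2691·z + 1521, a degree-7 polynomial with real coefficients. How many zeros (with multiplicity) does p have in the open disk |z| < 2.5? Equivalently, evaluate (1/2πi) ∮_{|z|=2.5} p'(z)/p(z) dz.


The zeros of p are: -1, (0 + 3i), (0 - 3i), (-3 + 2i), (-3 - 2i), (-2 + 3i), (-2 - 3i).
Their magnitudes are: 1, 3, 3, 3.606, 3.606, 3.606, 3.606.
Zeros with |z| < R = 2.5: -1.
Count = 1.
By the argument principle, (1/2πi) ∮_{|z|=R} p'(z)/p(z) dz equals exactly this count.

Number of zeros inside |z| < 2.5: 1.


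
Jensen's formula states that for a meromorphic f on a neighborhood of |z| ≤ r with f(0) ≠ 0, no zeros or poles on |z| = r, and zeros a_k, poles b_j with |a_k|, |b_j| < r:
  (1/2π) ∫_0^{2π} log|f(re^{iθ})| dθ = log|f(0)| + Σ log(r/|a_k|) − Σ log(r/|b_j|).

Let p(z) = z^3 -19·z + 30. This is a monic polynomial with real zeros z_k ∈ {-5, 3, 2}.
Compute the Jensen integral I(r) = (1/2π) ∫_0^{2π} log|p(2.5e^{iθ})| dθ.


Zeros: -5, 2, 3; r = 2.5.
Inside |z| < r: 2. Outside (|z| ≥ r): -5, 3.
p(0) = 30, so log|p(0)| = log(30) = 3.4012.
Apply Jensen: I(r) = log|p(0)| + Σ_k log(r/|z_k|), summed over zeros inside |z| < r.
  log(r/|z_k|) for z_k = 2: log(2.5/2) = 0.2231
  Outside zeros (-5, 3) contribute nothing to the Jensen sum.
Sum over inside zeros: 0.2231.
I(r) = log|p(0)| + (inside sum) = 3.4012 + 0.2231 = 3.6243.
Note: since some zeros are outside |z| ≤ r, the simplified n·log(r) form does NOT apply — only the inside zeros contribute.

I(r) ≈ 3.6243.


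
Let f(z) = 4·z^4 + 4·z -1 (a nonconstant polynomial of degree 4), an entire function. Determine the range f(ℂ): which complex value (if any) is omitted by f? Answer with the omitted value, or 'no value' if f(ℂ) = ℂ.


Little Picard bounds the complement of f(ℂ) to at most one point.
For every w ∈ ℂ, the equation p(z) − w = 0 is a nonconstant polynomial in z and hence has at least one root by the fundamental theorem of algebra. So p is surjective onto ℂ, omitting no value.

Omitted value: no value.


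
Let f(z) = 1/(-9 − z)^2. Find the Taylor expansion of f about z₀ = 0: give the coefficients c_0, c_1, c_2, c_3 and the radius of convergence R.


Let w = z − z₀, so z = z₀ + w.
Then -9 − z = -9 − (z₀ + w) = (-9 − z₀) − w = -9 − w.
f(z) = 1/(-9 − w)^2 = (1/(-9)^2) · (1 − w/(-9))^{−2}.
By the binomial series (1−u)^{−2} = Σ_{n≥0} C(n+1, 1) u^n for |u|<1, with u = w/(-9):
  c_n = C(n+1, 1) / (-9)^(n+2).
  c_0 = 1/(-9)^2 = 1/81.
  c_1 = 2/(-9)^3 = -2/729.
  c_2 = 3/(-9)^4 = 1/2187.
  c_3 = 4/(-9)^5 = -4/59049.
The series is valid for |w/d| < 1, i.e. |z − z₀| < |d|.
Radius of convergence: R = |-9 − z₀| = |-9| = 9 (distance from z₀ to the singularity z = -9).

c_0 = 1/81, c_1 = -2/729, c_2 = 1/2187, c_3 = -4/59049; R = 9.


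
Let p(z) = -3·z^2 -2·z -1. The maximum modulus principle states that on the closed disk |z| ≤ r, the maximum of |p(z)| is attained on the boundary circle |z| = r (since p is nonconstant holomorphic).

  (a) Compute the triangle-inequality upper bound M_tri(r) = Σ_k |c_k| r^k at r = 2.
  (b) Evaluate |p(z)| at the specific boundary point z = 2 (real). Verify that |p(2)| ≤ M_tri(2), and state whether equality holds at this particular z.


Coefficients: c_0 = -1, c_1 = -2, c_2 = -3. Radius r = 2.
Part (a). Triangle bound: M_tri(r) = Σ_k |c_k| r^k
  = |-1|·2^0 + |-2|·2^1 + |-3|·2^2
  = 1 + 4 + 12 = 17.
This bounds M(r) := max_{|z|=r} |p(z)| from above; equality holds iff all terms c_k z^k can be made to align in phase at a single z on |z|=r.
Part (b). At z = 2 (real, on the circle |z| = r):
  p(2) = (-1)·2^0 + (-2)·2^1 + (-3)·2^2 = -17.
  |p(2)| = 17.
Since all nonzero coefficients share the same sign, |p(2)| = 17 = M_tri(2); the triangle bound is attained at z = 2, so in fact M(r) = 17.

M_tri(2) = 17; |p(2)| = 17; equality at z=2: yes.


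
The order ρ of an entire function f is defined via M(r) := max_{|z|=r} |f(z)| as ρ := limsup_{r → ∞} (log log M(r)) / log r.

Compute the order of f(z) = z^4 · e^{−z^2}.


M(r) = max_{|z|=r} |1|·|z|^4·|e^{−z^2}| = 1·r^4 · e^{1r^2} (the factors attain their maxima compatibly on |z|=r). Then log M(r) = log 1 + 4·log r + 1r^2, dominated by the last term, so log log M(r) ~ 2·log r. The polynomial factor 1z^4 contributes only a log r term and does not affect the order. ρ = 2.
Therefore ρ = 2.

Order ρ = 2.


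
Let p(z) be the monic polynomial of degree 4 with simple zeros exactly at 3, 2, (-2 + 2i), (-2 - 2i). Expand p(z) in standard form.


The polynomial is p(z) = ∏_{α ∈ S} (z − α), where S = {3, 2, (-2 + 2i), (-2 - 2i)}.
Expanding the product yields: p(z) = z^4 -z^3 -6·z^2 -16·z + 48.
Note conjugate pairs combine to real quadratics: (z − (-2+2i))(z − (-2−2i)) = z² + 4z + 8.
The resulting polynomial has degree 4 and real coefficients as required.

p(z) = z^4 -z^3 -6·z^2 -16·z + 48.


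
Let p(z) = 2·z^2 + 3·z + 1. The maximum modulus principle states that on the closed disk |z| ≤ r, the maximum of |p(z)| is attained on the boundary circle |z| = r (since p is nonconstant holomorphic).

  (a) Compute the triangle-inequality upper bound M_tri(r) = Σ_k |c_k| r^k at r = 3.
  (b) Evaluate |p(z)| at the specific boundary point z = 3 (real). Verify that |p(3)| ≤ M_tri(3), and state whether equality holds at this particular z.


Coefficients: c_0 = 1, c_1 = 3, c_2 = 2. Radius r = 3.
Part (a). Triangle bound: M_tri(r) = Σ_k |c_k| r^k
  = |1|·3^0 + |3|·3^1 + |2|·3^2
  = 1 + 9 + 18 = 28.
This bounds M(r) := max_{|z|=r} |p(z)| from above; equality holds iff all terms c_k z^k can be made to align in phase at a single z on |z|=r.
Part (b). At z = 3 (real, on the circle |z| = r):
  p(3) = (1)·3^0 + (3)·3^1 + (2)·3^2 = 28.
  |p(3)| = 28.
Since all nonzero coefficients share the same sign, |p(3)| = 28 = M_tri(3); the triangle bound is attained at z = 3, so in fact M(r) = 28.

M_tri(3) = 28; |p(3)| = 28; equality at z=3: yes.


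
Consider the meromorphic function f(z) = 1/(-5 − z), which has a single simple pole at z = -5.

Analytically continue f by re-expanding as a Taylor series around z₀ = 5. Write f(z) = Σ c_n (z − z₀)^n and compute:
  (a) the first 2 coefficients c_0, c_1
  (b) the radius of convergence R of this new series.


Let w = z − z₀, so z = z₀ + w.
Then -5 − z = -5 − (z₀ + w) = (-5 − z₀) − w = -10 − w.
f(z) = 1/(-10 − w) = (1/(-10)) · 1/(1 − w/(-10)) = Σ_{n≥0} w^n / (-10)^(n+1).
So c_n = 1/(-10)^(n+1):
  c_0 = 1/(-10)^1 = -1/10.
  c_1 = 1/(-10)^2 = 1/100.
The series is valid for |w/d| < 1, i.e. |z − z₀| < |d|.
Radius of convergence: R = |-5 − z₀| = |-10| = 10 (distance from z₀ to the singularity z = -5).

c_0 = -1/10, c_1 = 1/100; R = 10.


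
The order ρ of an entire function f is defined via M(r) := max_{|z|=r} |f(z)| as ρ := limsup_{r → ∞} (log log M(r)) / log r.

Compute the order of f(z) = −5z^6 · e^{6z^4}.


M(r) = max_{|z|=r} |-5|·|z|^6·|e^{6z^4}| = 5·r^6 · e^{6r^4} (the factors attain their maxima compatibly on |z|=r). Then log M(r) = log 5 + 6·log r + 6r^4, dominated by the last term, so log log M(r) ~ 4·log r. The polynomial factor -5z^6 contributes only a log r term and does not affect the order. ρ = 4.
Therefore ρ = 4.

Order ρ = 4.


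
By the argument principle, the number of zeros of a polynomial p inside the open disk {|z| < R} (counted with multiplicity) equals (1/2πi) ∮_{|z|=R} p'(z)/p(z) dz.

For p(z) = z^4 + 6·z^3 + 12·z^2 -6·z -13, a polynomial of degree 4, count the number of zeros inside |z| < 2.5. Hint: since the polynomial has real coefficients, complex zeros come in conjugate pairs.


The zeros of p are: 1, (-3 + 2i), (-3 - 2i), -1.
Their magnitudes are: 1, 3.606, 3.606, 1.
Zeros with |z| < R = 2.5: 1, -1.
Count = 2.
By the argument principle, (1/2πi) ∮_{|z|=R} p'(z)/p(z) dz equals exactly this count.

Number of zeros inside |z| < 2.5: 2.


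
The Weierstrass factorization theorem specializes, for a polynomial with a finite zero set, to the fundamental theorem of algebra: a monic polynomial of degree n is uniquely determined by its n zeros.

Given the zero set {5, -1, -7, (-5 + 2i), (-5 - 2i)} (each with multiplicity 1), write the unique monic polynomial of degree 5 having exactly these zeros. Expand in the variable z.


The polynomial is p(z) = ∏_{α ∈ S} (z − α), where S = {5, -1, -7, (-5 + 2i), (-5 - 2i)}.
Expanding the product yields: p(z) = z^5 + 13·z^4 + 26·z^3 -278·z^2 -1307·z -1015.
Note conjugate pairs combine to real quadratics: (z − (-5+2i))(z − (-5−2i)) = z² + 10z + 29.
The resulting polynomial has degree 5 and real coefficients as required.

p(z) = z^5 + 13·z^4 + 26·z^3 -278·z^2 -1307·z -1015.


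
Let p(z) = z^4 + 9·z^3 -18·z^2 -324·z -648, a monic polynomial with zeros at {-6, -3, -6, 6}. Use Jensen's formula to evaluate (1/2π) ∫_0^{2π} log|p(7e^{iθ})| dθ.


Zeros: -6, -6, -3, 6; r = 7.
Inside |z| < r: -6, -6, -3, 6. Outside (|z| ≥ r): ∅.
p(0) = -648, so log|p(0)| = log(648) = 6.4739.
Apply Jensen: I(r) = log|p(0)| + Σ_k log(r/|z_k|), summed over zeros inside |z| < r.
  log(r/|z_k|) for z_k = -6: log(7/6) = 0.1542
  log(r/|z_k|) for z_k = -3: log(7/3) = 0.8473
  log(r/|z_k|) for z_k = -6: log(7/6) = 0.1542
  log(r/|z_k|) for z_k = 6: log(7/6) = 0.1542
Sum over inside zeros: 1.3097.
I(r) = log|p(0)| + (inside sum) = 6.4739 + 1.3097 = 7.7836.
Closed form (all zeros inside, monic): I(r) = n·log(r) = 4·log(7) = 7.7836. ✓

I(r) ≈ 7.7836.


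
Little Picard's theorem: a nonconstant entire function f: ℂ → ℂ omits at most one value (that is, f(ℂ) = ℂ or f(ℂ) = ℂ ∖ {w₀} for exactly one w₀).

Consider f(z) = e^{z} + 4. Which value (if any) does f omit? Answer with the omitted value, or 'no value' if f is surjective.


Little Picard bounds the complement of f(ℂ) to at most one point.
e^{z} is never zero on ℂ, so 1·e^{z} takes every value in ℂ ∖ {0}. Adding 4 shifts the range to ℂ ∖ {4}. Thus f omits exactly the value 4.

Omitted value: 4.


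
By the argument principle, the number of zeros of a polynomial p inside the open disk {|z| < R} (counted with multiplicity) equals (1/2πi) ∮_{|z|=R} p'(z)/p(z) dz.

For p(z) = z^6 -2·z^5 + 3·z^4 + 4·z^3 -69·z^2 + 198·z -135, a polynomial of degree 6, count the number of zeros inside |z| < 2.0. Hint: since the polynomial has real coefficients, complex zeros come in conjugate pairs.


The zeros of p are: (0 + 3i), (0 - 3i), (2 + 1i), (2 - 1i), 1, -3.
Their magnitudes are: 3, 3, 2.236, 2.236, 1, 3.
Zeros with |z| < R = 2.0: 1.
Count = 1.
By the argument principle, (1/2πi) ∮_{|z|=R} p'(z)/p(z) dz equals exactly this count.

Number of zeros inside |z| < 2.0: 1.


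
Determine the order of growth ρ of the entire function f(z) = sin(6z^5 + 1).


Write sin(w) = (e^{iw} ± e^{−iw})/(2 or 2i), so |sin(w)| ≤ e^{|w|}. With w = 6z^5 + 1, |w| ≤ 6r^5 + 1 on |z|=r, giving M(r) ≤ e^{6r^5 + 1} and ρ ≤ 5. For the lower bound, choose z on |z|=r with 6z^5 purely imaginary of modulus 6r^5; then |sin(6z^5 + 1)| grows like e^{6r^5}/2, so ρ ≥ 5. Hence ρ = 5.
Therefore ρ = 5.

Order ρ = 5.


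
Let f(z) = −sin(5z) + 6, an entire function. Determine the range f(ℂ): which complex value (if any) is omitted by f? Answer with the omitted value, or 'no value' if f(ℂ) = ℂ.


Little Picard bounds the complement of f(ℂ) to at most one point.
sin is entire and surjective onto ℂ: for every w ∈ ℂ, sin(ζ) = w has a solution ζ ∈ ℂ (e.g., via the complex inverse arcsin). With ζ = 5z this gives z = ζ/(5). Then -1·sin(5z) takes every value in -1·ℂ = ℂ, and adding 6 is a bijection of ℂ. So f is surjective and omits no value. (Note: only on the real line is sin bounded by [−1, 1].)

Omitted value: no value.


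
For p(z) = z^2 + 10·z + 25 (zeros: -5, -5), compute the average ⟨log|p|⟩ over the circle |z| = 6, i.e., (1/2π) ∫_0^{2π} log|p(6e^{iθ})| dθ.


Zeros: -5, -5; r = 6.
Inside |z| < r: -5, -5. Outside (|z| ≥ r): ∅.
p(0) = 25, so log|p(0)| = log(25) = 3.2189.
Apply Jensen: I(r) = log|p(0)| + Σ_k log(r/|z_k|), summed over zeros inside |z| < r.
  log(r/|z_k|) for z_k = -5: log(6/5) = 0.1823
  log(r/|z_k|) for z_k = -5: log(6/5) = 0.1823
Sum over inside zeros: 0.3646.
I(r) = log|p(0)| + (inside sum) = 3.2189 + 0.3646 = 3.5835.
Closed form (all zeros inside, monic): I(r) = n·log(r) = 2·log(6) = 3.5835. ✓

I(r) ≈ 3.5835.


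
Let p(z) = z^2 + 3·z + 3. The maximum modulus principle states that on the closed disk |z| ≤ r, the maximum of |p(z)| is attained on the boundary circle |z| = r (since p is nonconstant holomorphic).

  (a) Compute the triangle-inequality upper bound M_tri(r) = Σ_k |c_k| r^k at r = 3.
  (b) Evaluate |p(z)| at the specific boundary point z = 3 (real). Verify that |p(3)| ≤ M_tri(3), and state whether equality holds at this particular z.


Coefficients: c_0 = 3, c_1 = 3, c_2 = 1. Radius r = 3.
Part (a). Triangle bound: M_tri(r) = Σ_k |c_k| r^k
  = |3|·3^0 + |3|·3^1 + |1|·3^2
  = 3 + 9 + 9 = 21.
This bounds M(r) := max_{|z|=r} |p(z)| from above; equality holds iff all terms c_k z^k can be made to align in phase at a single z on |z|=r.
Part (b). At z = 3 (real, on the circle |z| = r):
  p(3) = (3)·3^0 + (3)·3^1 + (1)·3^2 = 21.
  |p(3)| = 21.
Since all nonzero coefficients share the same sign, |p(3)| = 21 = M_tri(3); the triangle bound is attained at z = 3, so in fact M(r) = 21.

M_tri(3) = 21; |p(3)| = 21; equality at z=3: yes.


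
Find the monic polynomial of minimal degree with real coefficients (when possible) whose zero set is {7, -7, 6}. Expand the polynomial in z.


The polynomial is p(z) = ∏_{α ∈ S} (z − α), where S = {7, -7, 6}.
Expanding the product yields: p(z) = z^3 -6·z^2 -49·z + 294.
The resulting polynomial has degree 3 and real coefficients as required.

p(z) = z^3 -6·z^2 -49·z + 294.


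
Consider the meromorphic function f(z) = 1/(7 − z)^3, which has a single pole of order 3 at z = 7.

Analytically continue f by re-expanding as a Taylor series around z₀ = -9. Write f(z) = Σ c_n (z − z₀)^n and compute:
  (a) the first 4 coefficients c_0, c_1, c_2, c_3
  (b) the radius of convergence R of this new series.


Let w = z − z₀, so z = z₀ + w.
Then 7 − z = 7 − (z₀ + w) = (7 − z₀) − w = 16 − w.
f(z) = 1/(16 − w)^3 = (1/(16)^3) · (1 − w/(16))^{−3}.
By the binomial series (1−u)^{−3} = Σ_{n≥0} C(n+2, 2) u^n for |u|<1, with u = w/(16):
  c_n = C(n+2, 2) / (16)^(n+3).
  c_0 = 1/(16)^3 = 1/4096.
  c_1 = 3/(16)^4 = 3/65536.
  c_2 = 6/(16)^5 = 3/524288.
  c_3 = 10/(16)^6 = 5/8388608.
The series is valid for |w/d| < 1, i.e. |z − z₀| < |d|.
Radius of convergence: R = |7 − z₀| = |16| = 16 (distance from z₀ to the singularity z = 7).

c_0 = 1/4096, c_1 = 3/65536, c_2 = 3/524288, c_3 = 5/8388608; R = 16.


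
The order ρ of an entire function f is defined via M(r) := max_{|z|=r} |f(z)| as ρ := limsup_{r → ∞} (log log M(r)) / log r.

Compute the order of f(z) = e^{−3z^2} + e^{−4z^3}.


Each summand is entire of order 2 and 3 respectively (as in the single-exponential case). The order of a sum is at most the max of the orders, so ρ ≤ 3. For the lower bound: on |z|=r choose arg z so that -4z^3 is real positive; then |e^{-4z^3}| = e^{4r^3} while |e^{-3z^2}| ≤ e^{3r^2} = o(e^{4r^3}). So |f| ≥ e^{4r^3}(1 − o(1)) and ρ ≥ 3. Hence ρ = max(2, 3) = 3.
Therefore ρ = 3.

Order ρ = 3.


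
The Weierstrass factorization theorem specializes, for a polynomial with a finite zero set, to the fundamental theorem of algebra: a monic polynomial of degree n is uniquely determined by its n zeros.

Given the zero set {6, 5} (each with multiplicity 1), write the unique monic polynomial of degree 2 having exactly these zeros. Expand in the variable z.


The polynomial is p(z) = ∏_{α ∈ S} (z − α), where S = {6, 5}.
Expanding the product yields: p(z) = z^2 -11·z + 30.
The resulting polynomial has degree 2 and real coefficients as required.

p(z) = z^2 -11·z + 30.


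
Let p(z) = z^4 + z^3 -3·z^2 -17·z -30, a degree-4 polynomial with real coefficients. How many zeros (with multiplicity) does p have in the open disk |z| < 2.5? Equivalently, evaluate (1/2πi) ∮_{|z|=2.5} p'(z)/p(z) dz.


The zeros of p are: -2, (-1 + 2i), (-1 - 2i), 3.
Their magnitudes are: 2, 2.236, 2.236, 3.
Zeros with |z| < R = 2.5: -2, (-1 + 2i), (-1 - 2i).
Count = 3.
By the argument principle, (1/2πi) ∮_{|z|=R} p'(z)/p(z) dz equals exactly this count.

Number of zeros inside |z| < 2.5: 3.


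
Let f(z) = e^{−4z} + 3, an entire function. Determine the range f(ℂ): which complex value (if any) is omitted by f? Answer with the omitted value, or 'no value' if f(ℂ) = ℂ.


Little Picard bounds the complement of f(ℂ) to at most one point.
e^{−4z} is never zero on ℂ, so 1·e^{−4z} takes every value in ℂ ∖ {0}. Adding 3 shifts the range to ℂ ∖ {3}. Thus f omits exactly the value 3.

Omitted value: 3.


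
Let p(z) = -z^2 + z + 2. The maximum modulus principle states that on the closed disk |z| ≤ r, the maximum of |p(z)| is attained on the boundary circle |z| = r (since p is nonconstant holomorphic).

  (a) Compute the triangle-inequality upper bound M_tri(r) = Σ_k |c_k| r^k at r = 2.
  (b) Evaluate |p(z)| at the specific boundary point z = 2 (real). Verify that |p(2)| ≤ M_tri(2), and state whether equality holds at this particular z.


Coefficients: c_0 = 2, c_1 = 1, c_2 = -1. Radius r = 2.
Part (a). Triangle bound: M_tri(r) = Σ_k |c_k| r^k
  = |2|·2^0 + |1|·2^1 + |-1|·2^2
  = 2 + 2 + 4 = 8.
This bounds M(r) := max_{|z|=r} |p(z)| from above; equality holds iff all terms c_k z^k can be made to align in phase at a single z on |z|=r.
Part (b). At z = 2 (real, on the circle |z| = r):
  p(2) = (2)·2^0 + (1)·2^1 + (-1)·2^2 = 0.
  |p(2)| = 0.
Check: |p(2)| = 0 ≤ 8 = M_tri(2). ✓ Equality does not hold at z = 2 (the coefficients have mixed signs, so the terms do not all align in phase there).

M_tri(2) = 8; |p(2)| = 0; equality at z=2: no.


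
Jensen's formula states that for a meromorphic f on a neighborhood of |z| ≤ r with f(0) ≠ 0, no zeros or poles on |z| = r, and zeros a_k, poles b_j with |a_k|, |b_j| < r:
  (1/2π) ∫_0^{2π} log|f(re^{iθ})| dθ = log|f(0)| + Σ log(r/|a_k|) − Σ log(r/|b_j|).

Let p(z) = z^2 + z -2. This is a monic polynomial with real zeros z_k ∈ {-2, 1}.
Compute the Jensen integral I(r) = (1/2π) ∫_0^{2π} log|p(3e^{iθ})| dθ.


Zeros: -2, 1; r = 3.
Inside |z| < r: -2, 1. Outside (|z| ≥ r): ∅.
p(0) = -2, so log|p(0)| = log(2) = 0.6931.
Apply Jensen: I(r) = log|p(0)| + Σ_k log(r/|z_k|), summed over zeros inside |z| < r.
  log(r/|z_k|) for z_k = -2: log(3/2) = 0.4055
  log(r/|z_k|) for z_k = 1: log(3/1) = 1.0986
Sum over inside zeros: 1.5041.
I(r) = log|p(0)| + (inside sum) = 0.6931 + 1.5041 = 2.1972.
Closed form (all zeros inside, monic): I(r) = n·log(r) = 2·log(3) = 2.1972. ✓

I(r) ≈ 2.1972.


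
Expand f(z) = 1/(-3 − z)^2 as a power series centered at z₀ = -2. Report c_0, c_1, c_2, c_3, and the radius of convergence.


Let w = z − z₀, so z = z₀ + w.
Then -3 − z = -3 − (z₀ + w) = (-3 − z₀) − w = -1 − w.
f(z) = 1/(-1 − w)^2 = (1/(-1)^2) · (1 − w/(-1))^{−2}.
By the binomial series (1−u)^{−2} = Σ_{n≥0} C(n+1, 1) u^n for |u|<1, with u = w/(-1):
  c_n = C(n+1, 1) / (-1)^(n+2).
  c_0 = 1/(-1)^2 = 1.
  c_1 = 2/(-1)^3 = -2.
  c_2 = 3/(-1)^4 = 3.
  c_3 = 4/(-1)^5 = -4.
The series is valid for |w/d| < 1, i.e. |z − z₀| < |d|.
Radius of convergence: R = |-3 − z₀| = |-1| = 1 (distance from z₀ to the singularity z = -3).

c_0 = 1, c_1 = -2, c_2 = 3, c_3 = -4; R = 1.


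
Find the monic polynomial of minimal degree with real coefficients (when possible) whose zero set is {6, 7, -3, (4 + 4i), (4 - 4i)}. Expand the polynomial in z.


The polynomial is p(z) = ∏_{α ∈ S} (z − α), where S = {6, 7, -3, (4 + 4i), (4 - 4i)}.
Expanding the product yields: p(z) = z^5 -18·z^4 + 115·z^3 -218·z^2 -912·z + 4032.
Note conjugate pairs combine to real quadratics: (z − (4+4i))(z − (4−4i)) = z² − 8z + 32.
The resulting polynomial has degree 5 and real coefficients as required.

p(z) = z^5 -18·z^4 + 115·z^3 -218·z^2 -912·z + 4032.


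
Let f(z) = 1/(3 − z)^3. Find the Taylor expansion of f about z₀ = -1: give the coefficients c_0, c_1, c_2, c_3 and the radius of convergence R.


Let w = z − z₀, so z = z₀ + w.
Then 3 − z = 3 − (z₀ + w) = (3 − z₀) − w = 4 − w.
f(z) = 1/(4 − w)^3 = (1/(4)^3) · (1 − w/(4))^{−3}.
By the binomial series (1−u)^{−3} = Σ_{n≥0} C(n+2, 2) u^n for |u|<1, with u = w/(4):
  c_n = C(n+2, 2) / (4)^(n+3).
  c_0 = 1/(4)^3 = 1/64.
  c_1 = 3/(4)^4 = 3/256.
  c_2 = 6/(4)^5 = 3/512.
  c_3 = 10/(4)^6 = 5/2048.
The series is valid for |w/d| < 1, i.e. |z − z₀| < |d|.
Radius of convergence: R = |3 − z₀| = |4| = 4 (distance from z₀ to the singularity z = 3).

c_0 = 1/64, c_1 = 3/256, c_2 = 3/512, c_3 = 5/2048; R = 4.


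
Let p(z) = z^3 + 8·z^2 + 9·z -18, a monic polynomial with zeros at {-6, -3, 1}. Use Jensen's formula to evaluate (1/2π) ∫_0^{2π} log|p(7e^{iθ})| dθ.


Zeros: -6, -3, 1; r = 7.
Inside |z| < r: -6, -3, 1. Outside (|z| ≥ r): ∅.
p(0) = -18, so log|p(0)| = log(18) = 2.8904.
Apply Jensen: I(r) = log|p(0)| + Σ_k log(r/|z_k|), summed over zeros inside |z| < r.
  log(r/|z_k|) for z_k = -6: log(7/6) = 0.1542
  log(r/|z_k|) for z_k = -3: log(7/3) = 0.8473
  log(r/|z_k|) for z_k = 1: log(7/1) = 1.9459
Sum over inside zeros: 2.9474.
I(r) = log|p(0)| + (inside sum) = 2.8904 + 2.9474 = 5.8377.
Closed form (all zeros inside, monic): I(r) = n·log(r) = 3·log(7) = 5.8377. ✓

I(r) ≈ 5.8377.


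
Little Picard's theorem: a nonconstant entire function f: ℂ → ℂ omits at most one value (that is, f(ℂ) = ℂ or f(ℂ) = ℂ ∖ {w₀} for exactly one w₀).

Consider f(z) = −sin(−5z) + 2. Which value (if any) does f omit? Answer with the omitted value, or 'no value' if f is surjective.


Little Picard bounds the complement of f(ℂ) to at most one point.
sin is entire and surjective onto ℂ: for every w ∈ ℂ, sin(ζ) = w has a solution ζ ∈ ℂ (e.g., via the complex inverse arcsin). With ζ = −5z this gives z = ζ/(-5). Then -1·sin(−5z) takes every value in -1·ℂ = ℂ, and adding 2 is a bijection of ℂ. So f is surjective and omits no value. (Note: only on the real line is sin bounded by [−1, 1].)

Omitted value: no value.


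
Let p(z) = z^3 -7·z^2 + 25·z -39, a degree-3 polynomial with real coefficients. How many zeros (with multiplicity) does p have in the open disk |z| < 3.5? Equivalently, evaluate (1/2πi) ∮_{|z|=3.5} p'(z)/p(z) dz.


The zeros of p are: (2 + 3i), (2 - 3i), 3.
Their magnitudes are: 3.606, 3.606, 3.
Zeros with |z| < R = 3.5: 3.
Count = 1.
By the argument principle, (1/2πi) ∮_{|z|=R} p'(z)/p(z) dz equals exactly this count.

Number of zeros inside |z| < 3.5: 1.


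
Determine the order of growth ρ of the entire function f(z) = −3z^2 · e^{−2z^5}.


M(r) = max_{|z|=r} |-3|·|z|^2·|e^{−2z^5}| = 3·r^2 · e^{2r^5} (the factors attain their maxima compatibly on |z|=r). Then log M(r) = log 3 + 2·log r + 2r^5, dominated by the last term, so log log M(r) ~ 5·log r. The polynomial factor -3z^2 contributes only a log r term and does not affect the order. ρ = 5.
Therefore ρ = 5.

Order ρ = 5.


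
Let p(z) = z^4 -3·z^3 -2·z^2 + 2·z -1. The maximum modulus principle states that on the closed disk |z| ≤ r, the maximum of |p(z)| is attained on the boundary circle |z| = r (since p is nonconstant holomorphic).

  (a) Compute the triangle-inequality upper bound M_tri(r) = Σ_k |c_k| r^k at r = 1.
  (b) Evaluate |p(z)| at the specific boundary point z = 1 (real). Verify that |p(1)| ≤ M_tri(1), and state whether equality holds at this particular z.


Coefficients: c_0 = -1, c_1 = 2, c_2 = -2, c_3 = -3, c_4 = 1. Radius r = 1.
Part (a). Triangle bound: M_tri(r) = Σ_k |c_k| r^k
  = |-1|·1^0 + |2|·1^1 + |-2|·1^2 + |-3|·1^3 + |1|·1^4
  = 1 + 2 + 2 + 3 + 1 = 9.
This bounds M(r) := max_{|z|=r} |p(z)| from above; equality holds iff all terms c_k z^k can be made to align in phase at a single z on |z|=r.
Part (b). At z = 1 (real, on the circle |z| = r):
  p(1) = (-1)·1^0 + (2)·1^1 + (-2)·1^2 + (-3)·1^3 + (1)·1^4 = -3.
  |p(1)| = 3.
Check: |p(1)| = 3 ≤ 9 = M_tri(1). ✓ Equality does not hold at z = 1 (the coefficients have mixed signs, so the terms do not all align in phase there).

M_tri(1) = 9; |p(1)| = 3; equality at z=1: no.


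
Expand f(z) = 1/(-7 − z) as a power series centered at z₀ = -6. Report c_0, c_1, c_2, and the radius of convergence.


Let w = z − z₀, so z = z₀ + w.
Then -7 − z = -7 − (z₀ + w) = (-7 − z₀) − w = -1 − w.
f(z) = 1/(-1 − w) = (1/(-1)) · 1/(1 − w/(-1)) = Σ_{n≥0} w^n / (-1)^(n+1).
So c_n = 1/(-1)^(n+1):
  c_0 = 1/(-1)^1 = -1.
  c_1 = 1/(-1)^2 = 1.
  c_2 = 1/(-1)^3 = -1.
The series is valid for |w/d| < 1, i.e. |z − z₀| < |d|.
Radius of convergence: R = |-7 − z₀| = |-1| = 1 (distance from z₀ to the singularity z = -7).

c_0 = -1, c_1 = 1, c_2 = -1; R = 1.


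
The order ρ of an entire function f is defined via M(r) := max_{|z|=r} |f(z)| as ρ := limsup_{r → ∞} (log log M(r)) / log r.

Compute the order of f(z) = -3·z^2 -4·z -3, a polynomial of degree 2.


|f(z)| ≤ Σ|c_k|·r^k = O(r^2) as r → ∞. Polynomial growth is O(e^{r^ε}) for every ε > 0 (since r^2/e^{r^ε} → 0), so ρ ≤ ε for all ε > 0, i.e. ρ = 0. Every nonconstant polynomial has order 0.
Therefore ρ = 0.

Order ρ = 0.


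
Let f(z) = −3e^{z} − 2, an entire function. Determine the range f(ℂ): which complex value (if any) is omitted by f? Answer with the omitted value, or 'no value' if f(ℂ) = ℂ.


Little Picard bounds the complement of f(ℂ) to at most one point.
e^{z} is never zero on ℂ, so -3·e^{z} takes every value in ℂ ∖ {0}. Adding -2 shifts the range to ℂ ∖ {-2}. Thus f omits exactly the value -2.

Omitted value: -2.


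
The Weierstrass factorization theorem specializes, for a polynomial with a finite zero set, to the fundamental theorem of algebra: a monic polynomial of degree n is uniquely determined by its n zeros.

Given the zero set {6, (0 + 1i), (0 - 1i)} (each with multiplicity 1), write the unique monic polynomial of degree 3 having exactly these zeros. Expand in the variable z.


The polynomial is p(z) = ∏_{α ∈ S} (z − α), where S = {6, (0 + 1i), (0 - 1i)}.
Expanding the product yields: p(z) = z^3 -6·z^2 + z -6.
Note conjugate pairs combine to real quadratics: (z − (0+1i))(z − (0−1i)) = z² + 1.
The resulting polynomial has degree 3 and real coefficients as required.

p(z) = z^3 -6·z^2 + z -6.


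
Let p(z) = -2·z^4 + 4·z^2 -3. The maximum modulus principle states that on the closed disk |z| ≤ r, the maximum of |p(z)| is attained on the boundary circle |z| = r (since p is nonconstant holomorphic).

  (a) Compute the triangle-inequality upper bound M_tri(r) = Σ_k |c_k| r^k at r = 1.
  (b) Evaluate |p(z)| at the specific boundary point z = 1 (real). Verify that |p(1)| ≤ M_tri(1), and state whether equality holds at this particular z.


Coefficients: c_0 = -3, c_1 = 0, c_2 = 4, c_3 = 0, c_4 = -2. Radius r = 1.
Part (a). Triangle bound: M_tri(r) = Σ_k |c_k| r^k
  = |-3|·1^0 + |0|·1^1 + |4|·1^2 + |0|·1^3 + |-2|·1^4
  = 3 + 0 + 4 + 0 + 2 = 9.
This bounds M(r) := max_{|z|=r} |p(z)| from above; equality holds iff all terms c_k z^k can be made to align in phase at a single z on |z|=r.
Part (b). At z = 1 (real, on the circle |z| = r):
  p(1) = (-3)·1^0 + (0)·1^1 + (4)·1^2 + (0)·1^3 + (-2)·1^4 = -1.
  |p(1)| = 1.
Check: |p(1)| = 1 ≤ 9 = M_tri(1). ✓ Equality does not hold at z = 1 (the coefficients have mixed signs, so the terms do not all align in phase there).

M_tri(1) = 9; |p(1)| = 1; equality at z=1: no.


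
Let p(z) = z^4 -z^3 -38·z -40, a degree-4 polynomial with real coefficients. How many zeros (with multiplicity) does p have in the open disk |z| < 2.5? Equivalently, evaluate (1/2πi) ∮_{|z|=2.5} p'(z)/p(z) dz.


The zeros of p are: 4, (-1 + 3i), (-1 - 3i), -1.
Their magnitudes are: 4, 3.162, 3.162, 1.
Zeros with |z| < R = 2.5: -1.
Count = 1.
By the argument principle, (1/2πi) ∮_{|z|=R} p'(z)/p(z) dz equals exactly this count.

Number of zeros inside |z| < 2.5: 1.


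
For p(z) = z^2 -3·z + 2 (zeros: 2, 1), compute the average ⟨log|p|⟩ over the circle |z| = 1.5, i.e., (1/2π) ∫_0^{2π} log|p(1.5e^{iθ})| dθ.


Zeros: 1, 2; r = 1.5.
Inside |z| < r: 1. Outside (|z| ≥ r): 2.
p(0) = 2, so log|p(0)| = log(2) = 0.6931.
Apply Jensen: I(r) = log|p(0)| + Σ_k log(r/|z_k|), summed over zeros inside |z| < r.
  log(r/|z_k|) for z_k = 1: log(1.5/1) = 0.4055
  Outside zeros (2) contribute nothing to the Jensen sum.
Sum over inside zeros: 0.4055.
I(r) = log|p(0)| + (inside sum) = 0.6931 + 0.4055 = 1.0986.
Note: since some zeros are outside |z| ≤ r, the simplified n·log(r) form does NOT apply — only the inside zeros contribute.

I(r) ≈ 1.0986.


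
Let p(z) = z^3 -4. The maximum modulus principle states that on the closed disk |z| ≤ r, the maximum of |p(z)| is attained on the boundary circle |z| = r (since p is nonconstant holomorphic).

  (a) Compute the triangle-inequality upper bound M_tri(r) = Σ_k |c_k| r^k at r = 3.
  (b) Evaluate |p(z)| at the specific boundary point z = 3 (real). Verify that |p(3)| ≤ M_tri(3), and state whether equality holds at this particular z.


Coefficients: c_0 = -4, c_1 = 0, c_2 = 0, c_3 = 1. Radius r = 3.
Part (a). Triangle bound: M_tri(r) = Σ_k |c_k| r^k
  = |-4|·3^0 + |0|·3^1 + |0|·3^2 + |1|·3^3
  = 4 + 0 + 0 + 27 = 31.
This bounds M(r) := max_{|z|=r} |p(z)| from above; equality holds iff all terms c_k z^k can be made to align in phase at a single z on |z|=r.
Part (b). At z = 3 (real, on the circle |z| = r):
  p(3) = (-4)·3^0 + (0)·3^1 + (0)·3^2 + (1)·3^3 = 23.
  |p(3)| = 23.
Check: |p(3)| = 23 ≤ 31 = M_tri(3). ✓ Equality does not hold at z = 3 (the coefficients have mixed signs, so the terms do not all align in phase there).

M_tri(3) = 31; |p(3)| = 23; equality at z=3: no.


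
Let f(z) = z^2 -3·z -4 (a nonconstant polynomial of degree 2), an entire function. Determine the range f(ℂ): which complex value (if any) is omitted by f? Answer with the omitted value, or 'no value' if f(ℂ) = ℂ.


Little Picard bounds the complement of f(ℂ) to at most one point.
For every w ∈ ℂ, the equation p(z) − w = 0 is a nonconstant polynomial in z and hence has at least one root by the fundamental theorem of algebra. So p is surjective onto ℂ, omitting no value.

Omitted value: no value.


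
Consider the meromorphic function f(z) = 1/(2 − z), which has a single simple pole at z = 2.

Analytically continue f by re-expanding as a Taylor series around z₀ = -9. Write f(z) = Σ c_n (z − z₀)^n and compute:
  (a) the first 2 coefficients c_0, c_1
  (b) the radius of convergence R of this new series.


Let w = z − z₀, so z = z₀ + w.
Then 2 − z = 2 − (z₀ + w) = (2 − z₀) − w = 11 − w.
f(z) = 1/(11 − w) = (1/(11)) · 1/(1 − w/(11)) = Σ_{n≥0} w^n / (11)^(n+1).
So c_n = 1/(11)^(n+1):
  c_0 = 1/(11)^1 = 1/11.
  c_1 = 1/(11)^2 = 1/121.
The series is valid for |w/d| < 1, i.e. |z − z₀| < |d|.
Radius of convergence: R = |2 − z₀| = |11| = 11 (distance from z₀ to the singularity z = 2).

c_0 = 1/11, c_1 = 1/121; R = 11.


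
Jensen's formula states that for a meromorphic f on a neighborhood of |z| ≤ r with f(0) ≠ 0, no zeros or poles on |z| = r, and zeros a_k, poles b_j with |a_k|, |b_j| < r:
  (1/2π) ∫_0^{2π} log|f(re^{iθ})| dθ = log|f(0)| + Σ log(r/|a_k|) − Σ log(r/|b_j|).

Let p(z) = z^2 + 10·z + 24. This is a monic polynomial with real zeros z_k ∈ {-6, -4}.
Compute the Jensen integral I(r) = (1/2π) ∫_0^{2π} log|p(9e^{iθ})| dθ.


Zeros: -6, -4; r = 9.
Inside |z| < r: -6, -4. Outside (|z| ≥ r): ∅.
p(0) = 24, so log|p(0)| = log(24) = 3.1781.
Apply Jensen: I(r) = log|p(0)| + Σ_k log(r/|z_k|), summed over zeros inside |z| < r.
  log(r/|z_k|) for z_k = -6: log(9/6) = 0.4055
  log(r/|z_k|) for z_k = -4: log(9/4) = 0.8109
Sum over inside zeros: 1.2164.
I(r) = log|p(0)| + (inside sum) = 3.1781 + 1.2164 = 4.3944.
Closed form (all zeros inside, monic): I(r) = n·log(r) = 2·log(9) = 4.3944. ✓

I(r) ≈ 4.3944.


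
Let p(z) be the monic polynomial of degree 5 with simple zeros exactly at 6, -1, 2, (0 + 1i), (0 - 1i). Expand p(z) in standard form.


The polynomial is p(z) = ∏_{α ∈ S} (z − α), where S = {6, -1, 2, (0 + 1i), (0 - 1i)}.
Expanding the product yields: p(z) = z^5 -7·z^4 + 5·z^3 + 5·z^2 + 4·z + 12.
Note conjugate pairs combine to real quadratics: (z − (0+1i))(z − (0−1i)) = z² + 1.
The resulting polynomial has degree 5 and real coefficients as required.

p(z) = z^5 -7·z^4 + 5·z^3 + 5·z^2 + 4·z + 12.


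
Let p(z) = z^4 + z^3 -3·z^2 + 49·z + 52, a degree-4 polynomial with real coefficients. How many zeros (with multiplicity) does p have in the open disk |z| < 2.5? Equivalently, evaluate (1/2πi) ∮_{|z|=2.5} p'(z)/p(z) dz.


The zeros of p are: (2 + 3i), (2 - 3i), -1, -4.
Their magnitudes are: 3.606, 3.606, 1, 4.
Zeros with |z| < R = 2.5: -1.
Count = 1.
By the argument principle, (1/2πi) ∮_{|z|=R} p'(z)/p(z) dz equals exactly this count.

Number of zeros inside |z| < 2.5: 1.


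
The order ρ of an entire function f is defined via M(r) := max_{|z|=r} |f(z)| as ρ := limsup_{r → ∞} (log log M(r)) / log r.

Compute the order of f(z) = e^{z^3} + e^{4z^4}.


Each summand is entire of order 3 and 4 respectively (as in the single-exponential case). The order of a sum is at most the max of the orders, so ρ ≤ 4. For the lower bound: on |z|=r choose arg z so that 4z^4 is real positive; then |e^{4z^4}| = e^{4r^4} while |e^{1z^3}| ≤ e^{1r^3} = o(e^{4r^4}). So |f| ≥ e^{4r^4}(1 − o(1)) and ρ ≥ 4. Hence ρ = max(3, 4) = 4.
Therefore ρ = 4.

Order ρ = 4.


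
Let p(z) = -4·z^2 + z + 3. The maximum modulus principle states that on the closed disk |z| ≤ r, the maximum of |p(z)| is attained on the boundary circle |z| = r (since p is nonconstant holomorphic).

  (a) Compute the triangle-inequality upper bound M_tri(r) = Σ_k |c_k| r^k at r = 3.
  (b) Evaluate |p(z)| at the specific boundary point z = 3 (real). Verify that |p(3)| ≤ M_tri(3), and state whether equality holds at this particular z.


Coefficients: c_0 = 3, c_1 = 1, c_2 = -4. Radius r = 3.
Part (a). Triangle bound: M_tri(r) = Σ_k |c_k| r^k
  = |3|·3^0 + |1|·3^1 + |-4|·3^2
  = 3 + 3 + 36 = 42.
This bounds M(r) := max_{|z|=r} |p(z)| from above; equality holds iff all terms c_k z^k can be made to align in phase at a single z on |z|=r.
Part (b). At z = 3 (real, on the circle |z| = r):
  p(3) = (3)·3^0 + (1)·3^1 + (-4)·3^2 = -30.
  |p(3)| = 30.
Check: |p(3)| = 30 ≤ 42 = M_tri(3). ✓ Equality does not hold at z = 3 (the coefficients have mixed signs, so the terms do not all align in phase there).

M_tri(3) = 42; |p(3)| = 30; equality at z=3: no.


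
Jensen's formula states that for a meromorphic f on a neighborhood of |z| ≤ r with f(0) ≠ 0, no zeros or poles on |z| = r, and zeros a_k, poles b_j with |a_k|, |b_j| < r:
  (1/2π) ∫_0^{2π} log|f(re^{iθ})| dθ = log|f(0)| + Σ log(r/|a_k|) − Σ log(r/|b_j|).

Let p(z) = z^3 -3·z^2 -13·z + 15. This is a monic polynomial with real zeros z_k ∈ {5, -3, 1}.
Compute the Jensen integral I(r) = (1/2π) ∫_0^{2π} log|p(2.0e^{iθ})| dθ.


Zeros: -3, 1, 5; r = 2.0.
Inside |z| < r: 1. Outside (|z| ≥ r): -3, 5.
p(0) = 15, so log|p(0)| = log(15) = 2.7081.
Apply Jensen: I(r) = log|p(0)| + Σ_k log(r/|z_k|), summed over zeros inside |z| < r.
  log(r/|z_k|) for z_k = 1: log(2.0/1) = 0.6931
  Outside zeros (-3, 5) contribute nothing to the Jensen sum.
Sum over inside zeros: 0.6931.
I(r) = log|p(0)| + (inside sum) = 2.7081 + 0.6931 = 3.4012.
Note: since some zeros are outside |z| ≤ r, the simplified n·log(r) form does NOT apply — only the inside zeros contribute.

I(r) ≈ 3.4012.


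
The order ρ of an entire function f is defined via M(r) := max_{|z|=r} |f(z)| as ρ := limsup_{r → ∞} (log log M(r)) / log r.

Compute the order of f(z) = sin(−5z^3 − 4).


Write sin(w) = (e^{iw} ± e^{−iw})/(2 or 2i), so |sin(w)| ≤ e^{|w|}. With w = −5z^3 − 4, |w| ≤ 5r^3 + 4 on |z|=r, giving M(r) ≤ e^{5r^3 + 4} and ρ ≤ 3. For the lower bound, choose z on |z|=r with -5z^3 purely imaginary of modulus 5r^3; then |sin(−5z^3 − 4)| grows like e^{5r^3}/2, so ρ ≥ 3. Hence ρ = 3.
Therefore ρ = 3.

Order ρ = 3.


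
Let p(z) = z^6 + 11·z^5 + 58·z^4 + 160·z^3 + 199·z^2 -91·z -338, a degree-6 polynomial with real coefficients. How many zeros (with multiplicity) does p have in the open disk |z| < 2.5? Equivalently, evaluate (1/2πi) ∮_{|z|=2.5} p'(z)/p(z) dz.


The zeros of p are: (-3 + 2i), (-3 - 2i), 1, (-2 + 3i), (-2 - 3i), -2.
Their magnitudes are: 3.606, 3.606, 1, 3.606, 3.606, 2.
Zeros with |z| < R = 2.5: 1, -2.
Count = 2.
By the argument principle, (1/2πi) ∮_{|z|=R} p'(z)/p(z) dz equals exactly this count.

Number of zeros inside |z| < 2.5: 2.


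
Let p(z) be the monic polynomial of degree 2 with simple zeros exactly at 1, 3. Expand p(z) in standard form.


The polynomial is p(z) = ∏_{α ∈ S} (z − α), where S = {1, 3}.
Expanding the product yields: p(z) = z^2 -4·z + 3.
The resulting polynomial has degree 2 and real coefficients as required.

p(z) = z^2 -4·z + 3.


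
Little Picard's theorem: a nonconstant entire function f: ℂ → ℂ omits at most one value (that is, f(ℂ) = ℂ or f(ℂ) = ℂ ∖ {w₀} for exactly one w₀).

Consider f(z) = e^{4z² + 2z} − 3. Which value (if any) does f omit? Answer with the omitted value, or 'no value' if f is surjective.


Little Picard bounds the complement of f(ℂ) to at most one point.
The exponent g(z) = 4z² + 2z is a nonconstant polynomial, hence surjective onto ℂ. So e^{g(z)} takes every value in {e^w : w ∈ ℂ} = ℂ ∖ {0}. Adding -3 shifts the range to ℂ ∖ {-3}. f omits exactly -3.

Omitted value: -3.


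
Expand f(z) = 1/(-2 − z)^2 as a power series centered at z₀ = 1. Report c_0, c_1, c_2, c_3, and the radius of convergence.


Let w = z − z₀, so z = z₀ + w.
Then -2 − z = -2 − (z₀ + w) = (-2 − z₀) − w = -3 − w.
f(z) = 1/(-3 − w)^2 = (1/(-3)^2) · (1 − w/(-3))^{−2}.
By the binomial series (1−u)^{−2} = Σ_{n≥0} C(n+1, 1) u^n for |u|<1, with u = w/(-3):
  c_n = C(n+1, 1) / (-3)^(n+2).
  c_0 = 1/(-3)^2 = 1/9.
  c_1 = 2/(-3)^3 = -2/27.
  c_2 = 3/(-3)^4 = 1/27.
  c_3 = 4/(-3)^5 = -4/243.
The series is valid for |w/d| < 1, i.e. |z − z₀| < |d|.
Radius of convergence: R = |-2 − z₀| = |-3| = 3 (distance from z₀ to the singularity z = -2).

c_0 = 1/9, c_1 = -2/27, c_2 = 1/27, c_3 = -4/243; R = 3.
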